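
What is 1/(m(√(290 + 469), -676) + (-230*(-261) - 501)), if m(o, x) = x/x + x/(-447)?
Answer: 447/26610586 ≈ 1.6798e-5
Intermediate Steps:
m(o, x) = 1 - x/447 (m(o, x) = 1 + x*(-1/447) = 1 - x/447)
1/(m(√(290 + 469), -676) + (-230*(-261) - 501)) = 1/((1 - 1/447*(-676)) + (-230*(-261) - 501)) = 1/((1 + 676/447) + (60030 - 501)) = 1/(1123/447 + 59529) = 1/(26610586/447) = 447/26610586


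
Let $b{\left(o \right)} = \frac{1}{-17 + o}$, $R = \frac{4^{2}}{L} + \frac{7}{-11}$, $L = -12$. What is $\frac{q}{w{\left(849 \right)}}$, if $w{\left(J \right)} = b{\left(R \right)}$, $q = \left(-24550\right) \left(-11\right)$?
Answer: $- \frac{15368300}{3} \approx -5.1228 \cdot 10^{6}$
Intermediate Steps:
$q = 270050$
$R = - \frac{65}{33}$ ($R = \frac{4^{2}}{-12} + \frac{7}{-11} = 16 \left(- \frac{1}{12}\right) + 7 \left(- \frac{1}{11}\right) = - \frac{4}{3} - \frac{7}{11} = - \frac{65}{33} \approx -1.9697$)
$w{\left(J \right)} = - \frac{33}{626}$ ($w{\left(J \right)} = \frac{1}{-17 - \frac{65}{33}} = \frac{1}{- \frac{626}{33}} = - \frac{33}{626}$)
$\frac{q}{w{\left(849 \right)}} = \frac{270050}{- \frac{33}{626}} = 270050 \left(- \frac{626}{33}\right) = - \frac{15368300}{3}$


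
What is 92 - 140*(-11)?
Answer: 1632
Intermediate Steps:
92 - 140*(-11) = 92 + 1540 = 1632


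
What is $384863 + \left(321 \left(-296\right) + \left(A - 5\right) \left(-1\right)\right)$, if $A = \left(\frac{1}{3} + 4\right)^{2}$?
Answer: $\frac{2608499}{9} \approx 2.8983 \cdot 10^{5}$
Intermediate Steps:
$A = \frac{169}{9}$ ($A = \left(\frac{1}{3} + 4\right)^{2} = \left(\frac{13}{3}\right)^{2} = \frac{169}{9} \approx 18.778$)
$384863 + \left(321 \left(-296\right) + \left(A - 5\right) \left(-1\right)\right) = 384863 + \left(321 \left(-296\right) + \left(\frac{169}{9} - 5\right) \left(-1\right)\right) = 384863 + \left(-95016 + \frac{124}{9} \left(-1\right)\right) = 384863 - \frac{855268}{9} = \frac{2608499}{9}$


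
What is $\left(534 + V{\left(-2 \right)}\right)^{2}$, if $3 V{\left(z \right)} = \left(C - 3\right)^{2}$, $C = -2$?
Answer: $\frac{2647129}{9} \approx 2.9413 \cdot 10^{5}$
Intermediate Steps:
$V{\left(z \right)} = \frac{25}{3}$ ($V{\left(z \right)} = \frac{\left(-2 - 3\right)^{2}}{3} = \frac{\left(-5\right)^{2}}{3} = \frac{1}{3} \cdot 25 = \frac{25}{3}$)
$\left(534 + V{\left(-2 \right)}\right)^{2} = \left(534 + \frac{25}{3}\right)^{2} = \left(\frac{1627}{3}\right)^{2} = \frac{2647129}{9}$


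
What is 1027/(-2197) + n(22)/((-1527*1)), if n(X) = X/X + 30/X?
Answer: -1331357/2838693 ≈ -0.46900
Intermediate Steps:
n(X) = 1 + 30/X
1027/(-2197) + n(22)/((-1527*1)) = 1027/(-2197) + ((30 + 22)/22)/((-1527*1)) = 1027*(-1/2197) + ((1/22)*52)/(-1527) = -79/169 + (26/11)*(-1/1527) = -79/169 - 26/16797 = -1331357/2838693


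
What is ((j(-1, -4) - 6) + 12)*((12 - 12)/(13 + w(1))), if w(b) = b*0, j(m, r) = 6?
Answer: 0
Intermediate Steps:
w(b) = 0
((j(-1, -4) - 6) + 12)*((12 - 12)/(13 + w(1))) = ((6 - 6) + 12)*((12 - 12)/(13 + 0)) = (0 + 12)*(0/13) = 12*(0*(1/13)) = 12*0 = 0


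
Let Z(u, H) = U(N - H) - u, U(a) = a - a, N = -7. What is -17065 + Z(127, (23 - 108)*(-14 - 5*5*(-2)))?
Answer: -17192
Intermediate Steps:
U(a) = 0
Z(u, H) = -u (Z(u, H) = 0 - u = -u)
-17065 + Z(127, (23 - 108)*(-14 - 5*5*(-2))) = -17065 - 1*127 = -17065 - 127 = -17192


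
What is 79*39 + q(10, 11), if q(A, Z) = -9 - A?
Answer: 3062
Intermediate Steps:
79*39 + q(10, 11) = 79*39 + (-9 - 1*10) = 3081 + (-9 - 10) = 3081 - 19 = 3062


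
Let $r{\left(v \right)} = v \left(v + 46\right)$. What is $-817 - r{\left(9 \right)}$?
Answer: $-1312$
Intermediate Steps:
$r{\left(v \right)} = v \left(46 + v\right)$
$-817 - r{\left(9 \right)} = -817 - 9 \left(46 + 9\right) = -817 - 9 \cdot 55 = -817 - 495 = -1312$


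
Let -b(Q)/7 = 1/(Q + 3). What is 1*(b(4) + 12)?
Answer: 11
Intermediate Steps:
b(Q) = -7/(3 + Q) (b(Q) = -7/(Q + 3) = -7/(3 + Q))
1*(b(4) + 12) = 1*(-7/(3 + 4) + 12) = 1*(-7/7 + 12) = 1*(-7*1/7 + 12) = 1*(-1 + 12) = 1*11 = 11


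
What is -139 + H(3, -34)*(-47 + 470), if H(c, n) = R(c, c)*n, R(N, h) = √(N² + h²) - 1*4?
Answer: 57389 - 43146*√2 ≈ -3628.7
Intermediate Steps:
R(N, h) = -4 + √(N² + h²) (R(N, h) = √(N² + h²) - 4 = -4 + √(N² + h²))
H(c, n) = n*(-4 + √2*√(c²)) (H(c, n) = (-4 + √(c² + c²))*n = (-4 + √(2*c²))*n = (-4 + √2*√(c²))*n = n*(-4 + √2*√(c²)))
-139 + H(3, -34)*(-47 + 470) = -139 + (-34*(-4 + √2*√(3²)))*(-47 + 470) = -139 - 34*(-4 + √2*√9)*423 = -139 - 34*(-4 + √2*3)*423 = -139 - 34*(-4 + 3*√2)*423 = -139 + (136 - 102*√2)*423 = -139 + (57528 - 43146*√2) = 57389 - 43146*√2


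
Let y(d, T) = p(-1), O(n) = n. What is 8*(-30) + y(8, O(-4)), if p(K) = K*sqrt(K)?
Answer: -240 - I ≈ -240.0 - 1.0*I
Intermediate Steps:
p(K) = K**(3/2)
y(d, T) = -I (y(d, T) = (-1)**(3/2) = -I)
8*(-30) + y(8, O(-4)) = 8*(-30) - I = -240 - I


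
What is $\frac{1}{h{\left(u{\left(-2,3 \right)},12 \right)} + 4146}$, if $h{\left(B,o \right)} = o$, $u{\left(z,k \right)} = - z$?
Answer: $\frac{1}{4158} \approx 0.0002405$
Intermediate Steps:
$\frac{1}{h{\left(u{\left(-2,3 \right)},12 \right)} + 4146} = \frac{1}{12 + 4146} = \frac{1}{4158}$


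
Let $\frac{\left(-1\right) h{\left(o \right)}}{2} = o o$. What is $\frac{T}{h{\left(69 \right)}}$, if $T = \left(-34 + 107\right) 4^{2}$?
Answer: $- \frac{584}{4761} \approx -0.12266$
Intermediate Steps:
$h{\left(o \right)} = - 2 o^{2}$ ($h{\left(o \right)} = - 2 o o = - 2 o^{2}$)
$T = 1168$ ($T = 73 \cdot 16 = 1168$)
$\frac{T}{h{\left(69 \right)}} = \frac{1168}{\left(-2\right) 69^{2}} = \frac{1168}{\left(-2\right) 4761} = \frac{1168}{-9522} = 1168 \left(- \frac{1}{9522}\right) = - \frac{584}{4761}$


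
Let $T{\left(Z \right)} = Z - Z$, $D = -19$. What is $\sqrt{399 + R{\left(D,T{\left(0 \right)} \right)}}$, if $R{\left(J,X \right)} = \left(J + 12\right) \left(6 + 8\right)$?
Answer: $\sqrt{301} \approx 17.349$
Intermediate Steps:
$T{\left(Z \right)} = 0$
$R{\left(J,X \right)} = 168 + 14 J$ ($R{\left(J,X \right)} = \left(12 + J\right) 14 = 168 + 14 J$)
$\sqrt{399 + R{\left(D,T{\left(0 \right)} \right)}} = \sqrt{399 + \left(168 + 14 \left(-19\right)\right)} = \sqrt{399 + \left(168 - 266\right)} = \sqrt{399 - 98} = \sqrt{301}$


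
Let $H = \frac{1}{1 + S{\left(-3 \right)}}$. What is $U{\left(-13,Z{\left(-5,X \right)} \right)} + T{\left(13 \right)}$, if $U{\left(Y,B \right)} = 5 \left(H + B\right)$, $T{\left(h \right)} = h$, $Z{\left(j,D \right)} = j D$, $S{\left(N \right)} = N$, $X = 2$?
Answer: $- \frac{79}{2} \approx -39.5$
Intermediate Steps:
$H = - \frac{1}{2}$ ($H = \frac{1}{1 - 3} = \frac{1}{-2} = - \frac{1}{2} \approx -0.5$)
$Z{\left(j,D \right)} = D j$
$U{\left(Y,B \right)} = - \frac{5}{2} + 5 B$ ($U{\left(Y,B \right)} = 5 \left(- \frac{1}{2} + B\right) = - \frac{5}{2} + 5 B$)
$U{\left(-13,Z{\left(-5,X \right)} \right)} + T{\left(13 \right)} = \left(- \frac{5}{2} + 5 \cdot 2 \left(-5\right)\right) + 13 = \left(- \frac{5}{2} + 5 \left(-10\right)\right) + 13 = \left(- \frac{5}{2} - 50\right) + 13 = - \frac{105}{2} + 13 = - \frac{79}{2}$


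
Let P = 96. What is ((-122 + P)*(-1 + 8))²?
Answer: 33124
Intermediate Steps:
((-122 + P)*(-1 + 8))² = ((-122 + 96)*(-1 + 8))² = (-26*7)² = (-182)² = 33124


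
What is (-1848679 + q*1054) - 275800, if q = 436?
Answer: -1664935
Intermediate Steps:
(-1848679 + q*1054) - 275800 = (-1848679 + 436*1054) - 275800 = (-1848679 + 459544) - 275800 = -1389135 - 275800 = -1664935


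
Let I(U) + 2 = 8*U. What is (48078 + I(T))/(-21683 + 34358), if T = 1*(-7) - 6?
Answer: 47972/12675 ≈ 3.7848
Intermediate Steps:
T = -13 (T = -7 - 6 = -13)
I(U) = -2 + 8*U
(48078 + I(T))/(-21683 + 34358) = (48078 + (-2 + 8*(-13)))/(-21683 + 34358) = (48078 + (-2 - 104))/12675 = (48078 - 106)*(1/12675) = 47972*(1/12675) = 47972/12675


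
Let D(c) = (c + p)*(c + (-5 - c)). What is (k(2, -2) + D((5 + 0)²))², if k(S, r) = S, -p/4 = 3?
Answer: 3969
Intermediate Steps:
p = -12 (p = -4*3 = -12)
D(c) = 60 - 5*c (D(c) = (c - 12)*(c + (-5 - c)) = (-12 + c)*(-5) = 60 - 5*c)
(k(2, -2) + D((5 + 0)²))² = (2 + (60 - 5*(5 + 0)²))² = (2 + (60 - 5*5²))² = (2 + (60 - 5*25))² = (2 + (60 - 125))² = (2 - 65)² = (-63)² = 3969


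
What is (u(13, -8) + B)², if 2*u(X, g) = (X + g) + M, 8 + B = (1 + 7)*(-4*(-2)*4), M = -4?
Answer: 247009/4 ≈ 61752.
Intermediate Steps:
B = 248 (B = -8 + (1 + 7)*(-4*(-2)*4) = -8 + 8*(8*4) = -8 + 8*32 = -8 + 256 = 248)
u(X, g) = -2 + X/2 + g/2 (u(X, g) = ((X + g) - 4)/2 = (-4 + X + g)/2 = -2 + X/2 + g/2)
(u(13, -8) + B)² = ((-2 + (½)*13 + (½)*(-8)) + 248)² = ((-2 + 13/2 - 4) + 248)² = (½ + 248)² = (497/2)² = 247009/4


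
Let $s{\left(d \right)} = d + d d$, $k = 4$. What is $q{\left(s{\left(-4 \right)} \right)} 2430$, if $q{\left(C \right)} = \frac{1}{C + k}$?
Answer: $\frac{1215}{8} \approx 151.88$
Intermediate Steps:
$s{\left(d \right)} = d + d^{2}$
$q{\left(C \right)} = \frac{1}{4 + C}$ ($q{\left(C \right)} = \frac{1}{C + 4} = \frac{1}{4 + C}$)
$q{\left(s{\left(-4 \right)} \right)} 2430 = \frac{1}{4 - 4 \left(1 - 4\right)} 2430 = \frac{1}{4 - -12} \cdot 2430 = \frac{1}{4 + 12} \cdot 2430 = \frac{1}{16} \cdot 2430 = \frac{1215}{8}$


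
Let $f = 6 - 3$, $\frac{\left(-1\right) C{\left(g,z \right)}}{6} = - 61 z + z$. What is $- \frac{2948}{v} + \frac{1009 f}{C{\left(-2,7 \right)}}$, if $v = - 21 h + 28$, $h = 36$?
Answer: $\frac{8191}{1560} \approx 5.2506$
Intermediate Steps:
$C{\left(g,z \right)} = 360 z$ ($C{\left(g,z \right)} = - 6 \left(- 61 z + z\right) = - 6 \left(- 60 z\right) = 360 z$)
$f = 3$ ($f = 6 - 3 = 3$)
$v = -728$ ($v = \left(-21\right) 36 + 28 = -756 + 28 = -728$)
$- \frac{2948}{v} + \frac{1009 f}{C{\left(-2,7 \right)}} = - \frac{2948}{-728} + \frac{1009 \cdot 3}{360 \cdot 7} = \left(-2948\right) \left(- \frac{1}{728}\right) + \frac{3027}{2520} = \frac{737}{182} + 3027 \cdot \frac{1}{2520} = \frac{737}{182} + \frac{1009}{840} = \frac{8191}{1560}$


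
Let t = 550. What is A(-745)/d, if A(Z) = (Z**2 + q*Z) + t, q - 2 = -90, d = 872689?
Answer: 621135/872689 ≈ 0.71175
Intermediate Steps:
q = -88 (q = 2 - 90 = -88)
A(Z) = 550 + Z**2 - 88*Z (A(Z) = (Z**2 - 88*Z) + 550 = 550 + Z**2 - 88*Z)
A(-745)/d = (550 + (-745)**2 - 88*(-745))/872689 = (550 + 555025 + 65560)*(1/872689) = 621135*(1/872689) = 621135/872689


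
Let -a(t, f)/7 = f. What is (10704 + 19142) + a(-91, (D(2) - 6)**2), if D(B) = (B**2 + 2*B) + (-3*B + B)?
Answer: 29818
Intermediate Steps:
D(B) = B**2 (D(B) = (B**2 + 2*B) - 2*B = B**2)
a(t, f) = -7*f
(10704 + 19142) + a(-91, (D(2) - 6)**2) = (10704 + 19142) - 7*(2**2 - 6)**2 = 29846 - 7*(4 - 6)**2 = 29846 - 7*(-2)**2 = 29846 - 7*4 = 29846 - 28 = 29818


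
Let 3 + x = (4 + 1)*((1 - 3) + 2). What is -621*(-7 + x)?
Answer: 6210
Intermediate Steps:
x = -3 (x = -3 + (4 + 1)*((1 - 3) + 2) = -3 + 5*(-2 + 2) = -3 + 5*0 = -3 + 0 = -3)
-621*(-7 + x) = -621*(-7 - 3) = -621*(-10) = 6210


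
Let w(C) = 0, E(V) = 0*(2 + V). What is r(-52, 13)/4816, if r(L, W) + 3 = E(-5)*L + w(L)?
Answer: -3/4816 ≈ -0.00062292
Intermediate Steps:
E(V) = 0
r(L, W) = -3 (r(L, W) = -3 + (0*L + 0) = -3 + (0 + 0) = -3 + 0 = -3)
r(-52, 13)/4816 = -3/4816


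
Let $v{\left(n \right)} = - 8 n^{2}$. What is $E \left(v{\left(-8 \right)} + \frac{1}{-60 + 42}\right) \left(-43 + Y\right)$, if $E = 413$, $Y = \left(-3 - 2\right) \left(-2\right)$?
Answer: $\frac{41872831}{6} \approx 6.9788 \cdot 10^{6}$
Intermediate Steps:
$Y = 10$ ($Y = \left(-5\right) \left(-2\right) = 10$)
$E \left(v{\left(-8 \right)} + \frac{1}{-60 + 42}\right) \left(-43 + Y\right) = 413 \left(- 8 \left(-8\right)^{2} + \frac{1}{-60 + 42}\right) \left(-43 + 10\right) = 413 \left(\left(-8\right) 64 + \frac{1}{-18}\right) \left(-33\right) = 413 \left(-512 - \frac{1}{18}\right) \left(-33\right) = 413 \left(\left(- \frac{9217}{18}\right) \left(-33\right)\right) = 413 \cdot \frac{101387}{6} = \frac{41872831}{6}$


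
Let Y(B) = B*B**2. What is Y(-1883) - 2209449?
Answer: -6678741836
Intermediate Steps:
Y(B) = B**3
Y(-1883) - 2209449 = (-1883)**3 - 2209449 = -6676532387 - 2209449 = -6678741836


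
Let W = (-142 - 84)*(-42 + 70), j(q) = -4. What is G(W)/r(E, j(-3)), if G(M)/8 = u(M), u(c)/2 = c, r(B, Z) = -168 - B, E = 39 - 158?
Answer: 14464/7 ≈ 2066.3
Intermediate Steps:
E = -119
W = -6328 (W = -226*28 = -6328)
u(c) = 2*c
G(M) = 16*M (G(M) = 8*(2*M) = 16*M)
G(W)/r(E, j(-3)) = (16*(-6328))/(-168 - 1*(-119)) = -101248/(-168 + 119) = -101248/(-49) = -101248*(-1/49) = 14464/7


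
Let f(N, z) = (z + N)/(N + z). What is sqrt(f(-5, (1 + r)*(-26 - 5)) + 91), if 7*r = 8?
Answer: 2*sqrt(23) ≈ 9.5917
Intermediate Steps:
r = 8/7 (r = (1/7)*8 = 8/7 ≈ 1.1429)
f(N, z) = 1 (f(N, z) = (N + z)/(N + z) = 1)
sqrt(f(-5, (1 + r)*(-26 - 5)) + 91) = sqrt(1 + 91) = sqrt(92) = 2*sqrt(23)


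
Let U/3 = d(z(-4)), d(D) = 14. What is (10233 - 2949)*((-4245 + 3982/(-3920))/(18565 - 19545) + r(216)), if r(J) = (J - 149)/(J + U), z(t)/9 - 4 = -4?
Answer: 690711029473/20648600 ≈ 33451.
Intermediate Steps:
z(t) = 0 (z(t) = 36 + 9*(-4) = 36 - 36 = 0)
U = 42 (U = 3*14 = 42)
r(J) = (-149 + J)/(42 + J) (r(J) = (J - 149)/(J + 42) = (-149 + J)/(42 + J))
(10233 - 2949)*((-4245 + 3982/(-3920))/(18565 - 19545) + r(216)) = (10233 - 2949)*((-4245 + 3982/(-3920))/(18565 - 19545) + (-149 + 216)/(42 + 216)) = 7284*((-4245 + 3982*(-1/3920))/(-980) + 67/258) = 7284*((-4245 - 1991/1960)*(-1/980) + (1/258)*67) = 7284*(-8322191/1960*(-1/980) + 67/258) = 7284*(8322191/1920800 + 67/258) = 7284*(1137909439/247783200) = 690711029473/20648600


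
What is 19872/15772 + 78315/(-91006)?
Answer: 143321763/358836658 ≈ 0.39941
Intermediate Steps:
19872/15772 + 78315/(-91006) = 19872*(1/15772) + 78315*(-1/91006) = 4968/3943 - 78315/91006 = 143321763/358836658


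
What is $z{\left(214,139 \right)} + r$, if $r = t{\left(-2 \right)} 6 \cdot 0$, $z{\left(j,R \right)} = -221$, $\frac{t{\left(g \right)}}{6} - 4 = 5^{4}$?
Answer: $-221$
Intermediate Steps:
$t{\left(g \right)} = 3774$ ($t{\left(g \right)} = 24 + 6 \cdot 5^{4} = 24 + 6 \cdot 625 = 24 + 3750 = 3774$)
$r = 0$ ($r = 3774 \cdot 6 \cdot 0 = 22644 \cdot 0 = 0$)
$z{\left(214,139 \right)} + r = -221 + 0 = -221$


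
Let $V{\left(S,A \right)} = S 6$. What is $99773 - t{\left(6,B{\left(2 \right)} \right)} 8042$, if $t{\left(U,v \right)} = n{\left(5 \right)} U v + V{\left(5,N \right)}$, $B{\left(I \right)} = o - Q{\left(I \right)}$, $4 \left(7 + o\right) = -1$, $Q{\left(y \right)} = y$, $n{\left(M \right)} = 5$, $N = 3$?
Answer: $2090168$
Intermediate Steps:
$o = - \frac{29}{4}$ ($o = -7 + \frac{1}{4} \left(-1\right) = -7 - \frac{1}{4} = - \frac{29}{4} \approx -7.25$)
$V{\left(S,A \right)} = 6 S$
$B{\left(I \right)} = - \frac{29}{4} - I$
$t{\left(U,v \right)} = 30 + 5 U v$ ($t{\left(U,v \right)} = 5 U v + 6 \cdot 5 = 5 U v + 30 = 30 + 5 U v$)
$99773 - t{\left(6,B{\left(2 \right)} \right)} 8042 = 99773 - \left(30 + 5 \cdot 6 \left(- \frac{29}{4} - 2\right)\right) 8042 = 99773 - \left(30 + 5 \cdot 6 \left(- \frac{37}{4}\right)\right) 8042 = 99773 - \left(30 - \frac{555}{2}\right) 8042 = 99773 - \left(- \frac{495}{2}\right) 8042 = 99773 - -1990395 = 99773 + 1990395 = 2090168$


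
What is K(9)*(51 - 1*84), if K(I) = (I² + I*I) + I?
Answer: -5643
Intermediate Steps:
K(I) = I + 2*I² (K(I) = (I² + I²) + I = 2*I² + I = I + 2*I²)
K(9)*(51 - 1*84) = (9*(1 + 2*9))*(51 - 1*84) = (9*(1 + 18))*(51 - 84) = (9*19)*(-33) = 171*(-33) = -5643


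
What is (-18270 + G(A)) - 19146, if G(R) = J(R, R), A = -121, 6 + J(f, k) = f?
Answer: -37543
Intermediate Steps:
J(f, k) = -6 + f
G(R) = -6 + R
(-18270 + G(A)) - 19146 = (-18270 + (-6 - 121)) - 19146 = (-18270 - 127) - 19146 = -18397 - 19146 = -37543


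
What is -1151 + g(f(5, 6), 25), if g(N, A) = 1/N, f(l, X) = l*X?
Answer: -34529/30 ≈ -1151.0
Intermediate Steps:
f(l, X) = X*l
-1151 + g(f(5, 6), 25) = -1151 + 1/(6*5) = -1151 + 1/30 = -34529/30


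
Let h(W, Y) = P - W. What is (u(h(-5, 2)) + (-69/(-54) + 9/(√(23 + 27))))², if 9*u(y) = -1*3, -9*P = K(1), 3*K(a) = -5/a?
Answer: 20347/8100 + 17*√2/10 ≈ 4.9161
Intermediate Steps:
K(a) = -5/(3*a) (K(a) = (-5/a)/3 = -5/(3*a))
P = 5/27 (P = -(-5)/(27*1) = -(-5)/27 = -⅑*(-5/3) = 5/27 ≈ 0.18519)
h(W, Y) = 5/27 - W
u(y) = -⅓ (u(y) = (-1*3)/9 = (⅑)*(-3) = -⅓)
(u(h(-5, 2)) + (-69/(-54) + 9/(√(23 + 27))))² = (-⅓ + (-69/(-54) + 9/(√(23 + 27))))² = (-⅓ + (-69*(-1/54) + 9/(√50)))² = (-⅓ + (23/18 + 9/((5*√2))))² = (-⅓ + (23/18 + 9*(√2/10)))² = (-⅓ + (23/18 + 9*√2/10))² = (17/18 + 9*√2/10)²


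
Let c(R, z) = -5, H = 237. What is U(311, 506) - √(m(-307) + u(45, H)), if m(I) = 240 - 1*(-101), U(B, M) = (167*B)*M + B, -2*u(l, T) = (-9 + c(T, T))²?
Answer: 26280433 - 9*√3 ≈ 2.6280e+7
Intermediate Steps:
u(l, T) = -98 (u(l, T) = -(-9 - 5)²/2 = -½*(-14)² = -½*196 = -98)
U(B, M) = B + 167*B*M (U(B, M) = 167*B*M + B = B + 167*B*M)
m(I) = 341 (m(I) = 240 + 101 = 341)
U(311, 506) - √(m(-307) + u(45, H)) = 311*(1 + 167*506) - √(341 - 98) = 311*(1 + 84502) - √243 = 311*84503 - 9*√3 = 26280433 - 9*√3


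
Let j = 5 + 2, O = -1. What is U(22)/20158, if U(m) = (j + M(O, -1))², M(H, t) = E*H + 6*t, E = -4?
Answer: 25/20158 ≈ 0.0012402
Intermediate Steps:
M(H, t) = -4*H + 6*t
j = 7
U(m) = 25 (U(m) = (7 + (-4*(-1) + 6*(-1)))² = (7 + (4 - 6))² = (7 - 2)² = 5² = 25)
U(22)/20158 = 25/20158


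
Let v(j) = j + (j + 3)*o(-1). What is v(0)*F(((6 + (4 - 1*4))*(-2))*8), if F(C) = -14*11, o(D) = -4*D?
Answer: -1848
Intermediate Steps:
F(C) = -154
v(j) = 12 + 5*j (v(j) = j + (j + 3)*(-4*(-1)) = j + (3 + j)*4 = j + (12 + 4*j) = 12 + 5*j)
v(0)*F(((6 + (4 - 1*4))*(-2))*8) = (12 + 5*0)*(-154) = (12 + 0)*(-154) = 12*(-154) = -1848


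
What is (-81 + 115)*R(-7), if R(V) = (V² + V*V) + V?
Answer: 3094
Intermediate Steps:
R(V) = V + 2*V² (R(V) = (V² + V²) + V = 2*V² + V = V + 2*V²)
(-81 + 115)*R(-7) = (-81 + 115)*(-7*(1 + 2*(-7))) = 34*(-7*(1 - 14)) = 34*(-7*(-13)) = 34*91 = 3094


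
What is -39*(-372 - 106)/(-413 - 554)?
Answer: -18642/967 ≈ -19.278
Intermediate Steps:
-39*(-372 - 106)/(-413 - 554) = -(-18642)/(-967) = -(-18642)*(-1)/967 = -39*478/967 = -18642/967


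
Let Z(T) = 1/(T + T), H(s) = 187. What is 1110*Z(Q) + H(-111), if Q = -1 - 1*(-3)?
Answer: 929/2 ≈ 464.50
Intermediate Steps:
Q = 2 (Q = -1 + 3 = 2)
Z(T) = 1/(2*T)
1110*Z(Q) + H(-111) = 1110*((½)/2) + 187 = 1110*((½)*(½)) + 187 = 1110*(¼) + 187 = 555/2 + 187 = 929/2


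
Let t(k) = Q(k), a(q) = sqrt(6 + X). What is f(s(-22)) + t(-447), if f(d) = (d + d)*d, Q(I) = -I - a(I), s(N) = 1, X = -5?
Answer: 448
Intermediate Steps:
a(q) = 1 (a(q) = sqrt(6 - 5) = sqrt(1) = 1)
Q(I) = -1 - I (Q(I) = -I - 1*1 = -I - 1 = -1 - I)
f(d) = 2*d**2 (f(d) = (2*d)*d = 2*d**2)
t(k) = -1 - k
f(s(-22)) + t(-447) = 2*1**2 + (-1 - 1*(-447)) = 2*1 + (-1 + 447) = 2 + 446 = 448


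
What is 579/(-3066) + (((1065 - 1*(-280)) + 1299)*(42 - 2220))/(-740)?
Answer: 1471294771/189070 ≈ 7781.8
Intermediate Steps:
579/(-3066) + (((1065 - 1*(-280)) + 1299)*(42 - 2220))/(-740) = 579*(-1/3066) + (((1065 + 280) + 1299)*(-2178))*(-1/740) = -193/1022 + ((1345 + 1299)*(-2178))*(-1/740) = -193/1022 + (2644*(-2178))*(-1/740) = -193/1022 - 5758632*(-1/740) = -193/1022 + 1439658/185 = 1471294771/189070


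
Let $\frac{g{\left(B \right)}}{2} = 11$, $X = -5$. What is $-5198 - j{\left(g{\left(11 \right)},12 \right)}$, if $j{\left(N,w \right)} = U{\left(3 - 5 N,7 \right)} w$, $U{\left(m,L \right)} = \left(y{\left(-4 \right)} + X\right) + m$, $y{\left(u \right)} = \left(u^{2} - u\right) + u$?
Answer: $-4046$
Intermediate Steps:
$y{\left(u \right)} = u^{2}$
$g{\left(B \right)} = 22$ ($g{\left(B \right)} = 2 \cdot 11 = 22$)
$U{\left(m,L \right)} = 11 + m$ ($U{\left(m,L \right)} = \left(\left(-4\right)^{2} - 5\right) + m = \left(16 - 5\right) + m = 11 + m$)
$j{\left(N,w \right)} = w \left(14 - 5 N\right)$ ($j{\left(N,w \right)} = \left(11 - \left(-3 + 5 N\right)\right) w = \left(14 - 5 N\right) w = w \left(14 - 5 N\right)$)
$-5198 - j{\left(g{\left(11 \right)},12 \right)} = -5198 - 12 \left(14 - 110\right) = -5198 - 12 \left(-96\right) = -5198 - -1152 = -5198 + 1152 = -4046$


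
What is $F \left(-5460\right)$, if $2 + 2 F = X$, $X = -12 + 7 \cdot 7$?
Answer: $-95550$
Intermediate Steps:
$X = 37$ ($X = -12 + 49 = 37$)
$F = \frac{35}{2}$ ($F = -1 + \frac{1}{2} \cdot 37 = -1 + \frac{37}{2} = \frac{35}{2} \approx 17.5$)
$F \left(-5460\right) = \frac{35}{2} \left(-5460\right) = -95550$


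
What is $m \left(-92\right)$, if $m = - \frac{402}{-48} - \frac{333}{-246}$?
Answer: $- \frac{73393}{82} \approx -895.04$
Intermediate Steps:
$m = \frac{3191}{328}$ ($m = \left(-402\right) \left(- \frac{1}{48}\right) - - \frac{111}{82} = \frac{67}{8} + \frac{111}{82} = \frac{3191}{328} \approx 9.7287$)
$m \left(-92\right) = \frac{3191}{328} \left(-92\right) = - \frac{73393}{82}$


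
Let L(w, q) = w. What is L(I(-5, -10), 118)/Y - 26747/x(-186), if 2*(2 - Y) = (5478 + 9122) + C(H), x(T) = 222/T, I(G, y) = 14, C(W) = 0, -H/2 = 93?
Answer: 3025593634/135013 ≈ 22410.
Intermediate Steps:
H = -186 (H = -2*93 = -186)
Y = -7298 (Y = 2 - ((5478 + 9122) + 0)/2 = 2 - (14600 + 0)/2 = 2 - ½*14600 = 2 - 7300 = -7298)
L(I(-5, -10), 118)/Y - 26747/x(-186) = 14/(-7298) - 26747/(222/(-186)) = 14*(-1/7298) - 26747/(222*(-1/186)) = -7/3649 - 26747/(-37/31) = -7/3649 - 26747*(-31/37) = -7/3649 + 829157/37 = 3025593634/135013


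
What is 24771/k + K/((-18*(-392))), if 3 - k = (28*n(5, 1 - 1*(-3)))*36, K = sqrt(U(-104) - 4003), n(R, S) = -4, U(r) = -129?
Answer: 8257/1345 + I*sqrt(1033)/3528 ≈ 6.139 + 0.0091101*I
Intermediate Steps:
K = 2*I*sqrt(1033) (K = sqrt(-129 - 4003) = sqrt(-4132) = 2*I*sqrt(1033) ≈ 64.281*I)
k = 4035 (k = 3 - 28*(-4)*36 = 3 - (-112)*36 = 3 - 1*(-4032) = 3 + 4032 = 4035)
24771/k + K/((-18*(-392))) = 24771/4035 + (2*I*sqrt(1033))/((-18*(-392))) = 24771*(1/4035) + (2*I*sqrt(1033))/7056 = 8257/1345 + (2*I*sqrt(1033))*(1/7056) = 8257/1345 + I*sqrt(1033)/3528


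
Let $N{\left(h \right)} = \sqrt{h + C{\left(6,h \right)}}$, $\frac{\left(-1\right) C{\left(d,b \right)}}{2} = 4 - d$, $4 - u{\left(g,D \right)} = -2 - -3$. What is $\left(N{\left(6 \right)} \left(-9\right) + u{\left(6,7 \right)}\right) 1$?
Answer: $3 - 9 \sqrt{10} \approx -25.461$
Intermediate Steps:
$u{\left(g,D \right)} = 3$ ($u{\left(g,D \right)} = 4 - \left(-2 - -3\right) = 4 - \left(-2 + 3\right) = 4 - 1 = 3$)
$C{\left(d,b \right)} = -8 + 2 d$ ($C{\left(d,b \right)} = - 2 \left(4 - d\right) = -8 + 2 d$)
$N{\left(h \right)} = \sqrt{4 + h}$ ($N{\left(h \right)} = \sqrt{h + \left(-8 + 2 \cdot 6\right)} = \sqrt{h + \left(-8 + 12\right)} = \sqrt{h + 4} = \sqrt{4 + h}$)
$\left(N{\left(6 \right)} \left(-9\right) + u{\left(6,7 \right)}\right) 1 = \left(\sqrt{4 + 6} \left(-9\right) + 3\right) 1 = \left(\sqrt{10} \left(-9\right) + 3\right) 1 = \left(- 9 \sqrt{10} + 3\right) 1 = \left(3 - 9 \sqrt{10}\right) 1 = 3 - 9 \sqrt{10}$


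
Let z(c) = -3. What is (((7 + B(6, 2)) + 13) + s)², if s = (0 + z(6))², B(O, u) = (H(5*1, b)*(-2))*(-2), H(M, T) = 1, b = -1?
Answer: 1089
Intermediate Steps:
B(O, u) = 4 (B(O, u) = (1*(-2))*(-2) = -2*(-2) = 4)
s = 9 (s = (0 - 3)² = (-3)² = 9)
(((7 + B(6, 2)) + 13) + s)² = (((7 + 4) + 13) + 9)² = ((11 + 13) + 9)² = (24 + 9)² = 33² = 1089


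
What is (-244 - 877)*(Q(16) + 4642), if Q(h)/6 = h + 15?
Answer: -5412188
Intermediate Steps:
Q(h) = 90 + 6*h (Q(h) = 6*(h + 15) = 6*(15 + h) = 90 + 6*h)
(-244 - 877)*(Q(16) + 4642) = (-244 - 877)*((90 + 6*16) + 4642) = -1121*((90 + 96) + 4642) = -1121*(186 + 4642) = -1121*4828 = -5412188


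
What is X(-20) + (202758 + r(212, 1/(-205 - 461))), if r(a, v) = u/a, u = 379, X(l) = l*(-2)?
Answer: 42993555/212 ≈ 2.0280e+5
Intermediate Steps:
X(l) = -2*l
r(a, v) = 379/a
X(-20) + (202758 + r(212, 1/(-205 - 461))) = -2*(-20) + (202758 + 379/212) = 40 + (202758 + 379*(1/212)) = 40 + (202758 + 379/212) = 40 + 42985075/212 = 42993555/212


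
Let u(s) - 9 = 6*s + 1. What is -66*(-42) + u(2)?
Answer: 2794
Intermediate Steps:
u(s) = 10 + 6*s (u(s) = 9 + (6*s + 1) = 9 + (1 + 6*s) = 10 + 6*s)
-66*(-42) + u(2) = -66*(-42) + (10 + 6*2) = 2772 + (10 + 12) = 2772 + 22 = 2794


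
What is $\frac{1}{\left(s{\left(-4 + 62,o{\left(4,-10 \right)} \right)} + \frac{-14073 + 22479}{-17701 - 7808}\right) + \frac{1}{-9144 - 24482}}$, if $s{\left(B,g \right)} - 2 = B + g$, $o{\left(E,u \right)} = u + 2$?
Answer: $\frac{285921878}{14773709101} \approx 0.019353$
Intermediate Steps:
$o{\left(E,u \right)} = 2 + u$
$s{\left(B,g \right)} = 2 + B + g$ ($s{\left(B,g \right)} = 2 + \left(B + g\right) = 2 + B + g$)
$\frac{1}{\left(s{\left(-4 + 62,o{\left(4,-10 \right)} \right)} + \frac{-14073 + 22479}{-17701 - 7808}\right) + \frac{1}{-9144 - 24482}} = \frac{1}{\left(\left(2 + \left(-4 + 62\right) + \left(2 - 10\right)\right) + \frac{-14073 + 22479}{-17701 - 7808}\right) + \frac{1}{-9144 - 24482}} = \frac{1}{\left(\left(2 + 58 - 8\right) + \frac{8406}{-25509}\right) + \frac{1}{-33626}} = \frac{1}{\left(52 + 8406 \left(- \frac{1}{25509}\right)\right) - \frac{1}{33626}} = \frac{1}{\left(52 - \frac{2802}{8503}\right) - \frac{1}{33626}} = \frac{1}{\frac{439354}{8503} - \frac{1}{33626}} = \frac{1}{\frac{14773709101}{285921878}} = \frac{285921878}{14773709101}$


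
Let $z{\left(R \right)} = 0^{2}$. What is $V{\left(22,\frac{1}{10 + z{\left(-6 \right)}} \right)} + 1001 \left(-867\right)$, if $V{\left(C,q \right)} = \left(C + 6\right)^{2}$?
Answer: $-867083$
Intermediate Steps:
$z{\left(R \right)} = 0$
$V{\left(C,q \right)} = \left(6 + C\right)^{2}$
$V{\left(22,\frac{1}{10 + z{\left(-6 \right)}} \right)} + 1001 \left(-867\right) = \left(6 + 22\right)^{2} + 1001 \left(-867\right) = 28^{2} - 867867 = 784 - 867867 = -867083$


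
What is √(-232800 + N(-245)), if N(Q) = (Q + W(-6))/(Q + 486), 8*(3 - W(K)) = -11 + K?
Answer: I*√216341033758/964 ≈ 482.49*I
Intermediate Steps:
W(K) = 35/8 - K/8 (W(K) = 3 - (-11 + K)/8 = 3 + (11/8 - K/8) = 35/8 - K/8)
N(Q) = (41/8 + Q)/(486 + Q) (N(Q) = (Q + (35/8 - ⅛*(-6)))/(Q + 486) = (Q + (35/8 + ¾))/(486 + Q) = (Q + 41/8)/(486 + Q) = (41/8 + Q)/(486 + Q))
√(-232800 + N(-245)) = √(-232800 + (41/8 - 245)/(486 - 245)) = √(-232800 - 1919/8/241) = √(-232800 + (1/241)*(-1919/8)) = √(-232800 - 1919/1928) = √(-448840319/1928) = I*√216341033758/964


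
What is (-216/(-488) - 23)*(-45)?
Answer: 61920/61 ≈ 1015.1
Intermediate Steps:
(-216/(-488) - 23)*(-45) = (-216*(-1/488) - 23)*(-45) = (27/61 - 23)*(-45) = -1376/61*(-45) = 61920/61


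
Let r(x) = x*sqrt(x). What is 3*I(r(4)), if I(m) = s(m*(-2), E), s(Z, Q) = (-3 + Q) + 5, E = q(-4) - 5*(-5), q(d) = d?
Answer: 69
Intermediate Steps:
E = 21 (E = -4 - 5*(-5) = -4 + 25 = 21)
r(x) = x**(3/2)
s(Z, Q) = 2 + Q
I(m) = 23 (I(m) = 2 + 21 = 23)
3*I(r(4)) = 3*23 = 69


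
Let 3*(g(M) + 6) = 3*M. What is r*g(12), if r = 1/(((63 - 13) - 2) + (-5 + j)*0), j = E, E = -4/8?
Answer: ⅛ ≈ 0.12500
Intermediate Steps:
E = -½ (E = -4*⅛ = -½ ≈ -0.50000)
j = -½ ≈ -0.50000
g(M) = -6 + M (g(M) = -6 + (3*M)/3 = -6 + M)
r = 1/48 (r = 1/(((63 - 13) - 2) + (-5 - ½)*0) = 1/((50 - 2) - 11/2*0) = 1/(48 + 0) = 1/48 ≈ 0.020833)
r*g(12) = (-6 + 12)/48 = (1/48)*6 = ⅛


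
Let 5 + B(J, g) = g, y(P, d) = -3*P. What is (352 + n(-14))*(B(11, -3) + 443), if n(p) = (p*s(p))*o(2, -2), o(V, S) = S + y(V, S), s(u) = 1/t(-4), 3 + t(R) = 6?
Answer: 169360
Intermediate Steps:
t(R) = 3 (t(R) = -3 + 6 = 3)
s(u) = ⅓ (s(u) = 1/3 = ⅓)
o(V, S) = S - 3*V
B(J, g) = -5 + g
n(p) = -8*p/3 (n(p) = (p*(⅓))*(-2 - 3*2) = (p/3)*(-2 - 6) = (p/3)*(-8) = -8*p/3)
(352 + n(-14))*(B(11, -3) + 443) = (352 - 8/3*(-14))*((-5 - 3) + 443) = (352 + 112/3)*(-8 + 443) = (1168/3)*435 = 169360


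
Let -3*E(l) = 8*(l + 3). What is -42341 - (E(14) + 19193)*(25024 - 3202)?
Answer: -417882723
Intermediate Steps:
E(l) = -8 - 8*l/3 (E(l) = -8*(l + 3)/3 = -8*(3 + l)/3 = -(24 + 8*l)/3 = -8 - 8*l/3)
-42341 - (E(14) + 19193)*(25024 - 3202) = -42341 - ((-8 - 8/3*14) + 19193)*(25024 - 3202) = -42341 - ((-8 - 112/3) + 19193)*21822 = -42341 - (-136/3 + 19193)*21822 = -42341 - 57443*21822/3 = -42341 - 1*417840382 = -42341 - 417840382 = -417882723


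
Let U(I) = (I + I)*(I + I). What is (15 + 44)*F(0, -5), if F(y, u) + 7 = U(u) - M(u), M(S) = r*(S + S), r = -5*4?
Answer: -6313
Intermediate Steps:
r = -20
M(S) = -40*S (M(S) = -20*(S + S) = -40*S)
U(I) = 4*I² (U(I) = (2*I)*(2*I) = 4*I²)
F(y, u) = -7 + 4*u² + 40*u (F(y, u) = -7 + (4*u² - (-40)*u) = -7 + (4*u² + 40*u) = -7 + 4*u² + 40*u)
(15 + 44)*F(0, -5) = (15 + 44)*(-7 + 4*(-5)² + 40*(-5)) = 59*(-7 + 4*25 - 200) = 59*(-7 + 100 - 200) = 59*(-107) = -6313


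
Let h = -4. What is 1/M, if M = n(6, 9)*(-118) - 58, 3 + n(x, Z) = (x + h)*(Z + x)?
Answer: -1/3244 ≈ -0.00030826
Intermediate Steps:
n(x, Z) = -3 + (-4 + x)*(Z + x) (n(x, Z) = -3 + (x - 4)*(Z + x) = -3 + (-4 + x)*(Z + x))
M = -3244 (M = (-3 + 6**2 - 4*9 - 4*6 + 9*6)*(-118) - 58 = (-3 + 36 - 36 - 24 + 54)*(-118) - 58 = 27*(-118) - 58 = -3186 - 58 = -3244)
1/M = 1/(-3244) = -1/3244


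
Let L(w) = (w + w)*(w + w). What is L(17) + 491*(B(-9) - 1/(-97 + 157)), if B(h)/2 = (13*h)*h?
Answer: 62111629/60 ≈ 1.0352e+6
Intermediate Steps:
B(h) = 26*h² (B(h) = 2*((13*h)*h) = 2*(13*h²) = 26*h²)
L(w) = 4*w² (L(w) = (2*w)*(2*w) = 4*w²)
L(17) + 491*(B(-9) - 1/(-97 + 157)) = 4*17² + 491*(26*(-9)² - 1/(-97 + 157)) = 4*289 + 491*(26*81 - 1/60) = 1156 + 491*(2106 - 1*1/60) = 1156 + 491*(2106 - 1/60) = 1156 + 491*(126359/60) = 1156 + 62042269/60 = 62111629/60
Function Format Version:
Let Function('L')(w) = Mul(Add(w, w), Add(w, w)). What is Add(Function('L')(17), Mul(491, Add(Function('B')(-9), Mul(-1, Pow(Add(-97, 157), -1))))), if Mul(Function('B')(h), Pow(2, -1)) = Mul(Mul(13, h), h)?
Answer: Rational(62111629, 60) ≈ 1.0352e+6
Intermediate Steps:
Function('B')(h) = Mul(26, Pow(h, 2)) (Function('B')(h) = Mul(2, Mul(Mul(13, h), h)) = Mul(2, Mul(13, Pow(h, 2))) = Mul(26, Pow(h, 2)))
Function('L')(w) = Mul(4, Pow(w, 2)) (Function('L')(w) = Mul(Mul(2, w), Mul(2, w)) = Mul(4, Pow(w, 2)))
Add(Function('L')(17), Mul(491, Add(Function('B')(-9), Mul(-1, Pow(Add(-97, 157), -1))))) = Add(Mul(4, Pow(17, 2)), Mul(491, Add(Mul(26, Pow(-9, 2)), Mul(-1, Pow(Add(-97, 157), -1))))) = Add(Mul(4, 289), Mul(491, Add(Mul(26, 81), Mul(-1, Pow(60, -1))))) = Add(1156, Mul(491, Add(2106, Mul(-1, Rational(1, 60))))) = Add(1156, Mul(491, Add(2106, Rational(-1, 60)))) = Add(1156, Mul(491, Rational(126359, 60))) = Add(1156, Rational(62042269, 60)) = Rational(62111629, 60)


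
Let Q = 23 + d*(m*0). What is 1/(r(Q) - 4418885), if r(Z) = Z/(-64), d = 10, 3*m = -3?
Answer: -64/282808663 ≈ -2.2630e-7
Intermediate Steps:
m = -1 (m = (⅓)*(-3) = -1)
Q = 23 (Q = 23 + 10*(-1*0) = 23 + 10*0 = 23 + 0 = 23)
r(Z) = -Z/64
1/(r(Q) - 4418885) = 1/(-1/64*23 - 4418885) = 1/(-23/64 - 4418885) = 1/(-282808663/64) = -64/282808663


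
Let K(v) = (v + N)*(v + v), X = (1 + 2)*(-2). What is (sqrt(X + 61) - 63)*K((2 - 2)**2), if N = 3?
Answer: 0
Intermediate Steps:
X = -6 (X = 3*(-2) = -6)
K(v) = 2*v*(3 + v) (K(v) = (v + 3)*(v + v) = (3 + v)*(2*v) = 2*v*(3 + v))
(sqrt(X + 61) - 63)*K((2 - 2)**2) = (sqrt(-6 + 61) - 63)*(2*(2 - 2)**2*(3 + (2 - 2)**2)) = (sqrt(55) - 63)*(2*0**2*(3 + 0**2)) = (-63 + sqrt(55))*(2*0*(3 + 0)) = (-63 + sqrt(55))*(2*0*3) = (-63 + sqrt(55))*0 = 0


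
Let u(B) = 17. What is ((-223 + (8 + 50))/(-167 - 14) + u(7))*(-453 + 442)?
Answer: -35662/181 ≈ -197.03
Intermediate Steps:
((-223 + (8 + 50))/(-167 - 14) + u(7))*(-453 + 442) = ((-223 + (8 + 50))/(-167 - 14) + 17)*(-453 + 442) = ((-223 + 58)/(-181) + 17)*(-11) = (-165*(-1/181) + 17)*(-11) = (165/181 + 17)*(-11) = (3242/181)*(-11) = -35662/181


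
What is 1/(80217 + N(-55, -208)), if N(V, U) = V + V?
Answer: 1/80107 ≈ 1.2483e-5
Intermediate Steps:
N(V, U) = 2*V
1/(80217 + N(-55, -208)) = 1/(80217 + 2*(-55)) = 1/(80217 - 110) = 1/80107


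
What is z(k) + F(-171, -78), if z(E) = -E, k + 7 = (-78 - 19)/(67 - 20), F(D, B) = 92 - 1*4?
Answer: 4562/47 ≈ 97.064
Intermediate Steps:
F(D, B) = 88 (F(D, B) = 92 - 4 = 88)
k = -426/47 (k = -7 + (-78 - 19)/(67 - 20) = -7 - 97/47 = -426/47 ≈ -9.0638)
z(k) + F(-171, -78) = -1*(-426/47) + 88 = 426/47 + 88 = 4562/47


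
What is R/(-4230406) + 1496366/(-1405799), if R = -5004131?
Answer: 704566651073/5947100524394 ≈ 0.11847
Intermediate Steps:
R/(-4230406) + 1496366/(-1405799) = -5004131/(-4230406) + 1496366/(-1405799) = -5004131*(-1/4230406) + 1496366*(-1/1405799) = 5004131/4230406 - 1496366/1405799 = 704566651073/5947100524394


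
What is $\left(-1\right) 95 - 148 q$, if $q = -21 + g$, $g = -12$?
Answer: $4789$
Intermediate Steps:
$q = -33$ ($q = -21 - 12 = -33$)
$\left(-1\right) 95 - 148 q = \left(-1\right) 95 - -4884 = -95 + 4884 = 4789$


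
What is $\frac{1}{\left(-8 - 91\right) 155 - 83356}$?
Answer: $- \frac{1}{98701} \approx -1.0132 \cdot 10^{-5}$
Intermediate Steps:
$\frac{1}{\left(-8 - 91\right) 155 - 83356} = \frac{1}{\left(-99\right) 155 - 83356} = \frac{1}{-15345 - 83356} = \frac{1}{-98701} = - \frac{1}{98701}$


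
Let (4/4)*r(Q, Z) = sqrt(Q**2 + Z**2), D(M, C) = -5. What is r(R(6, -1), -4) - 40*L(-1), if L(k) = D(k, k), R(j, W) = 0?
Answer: 204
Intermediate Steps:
L(k) = -5
r(Q, Z) = sqrt(Q**2 + Z**2)
r(R(6, -1), -4) - 40*L(-1) = sqrt(0**2 + (-4)**2) - 40*(-5) = sqrt(0 + 16) + 200 = sqrt(16) + 200 = 4 + 200 = 204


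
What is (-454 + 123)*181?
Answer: -59911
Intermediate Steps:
(-454 + 123)*181 = -331*181 = -59911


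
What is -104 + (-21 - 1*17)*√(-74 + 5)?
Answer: -104 - 38*I*√69 ≈ -104.0 - 315.65*I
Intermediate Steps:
-104 + (-21 - 1*17)*√(-74 + 5) = -104 + (-21 - 17)*√(-69) = -104 - 38*I*√69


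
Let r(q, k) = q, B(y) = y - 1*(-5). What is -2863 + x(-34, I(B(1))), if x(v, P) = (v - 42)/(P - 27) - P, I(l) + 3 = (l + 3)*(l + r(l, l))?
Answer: -115790/39 ≈ -2969.0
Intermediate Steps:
B(y) = 5 + y (B(y) = y + 5 = 5 + y)
I(l) = -3 + 2*l*(3 + l) (I(l) = -3 + (l + 3)*(l + l) = -3 + (3 + l)*(2*l) = -3 + 2*l*(3 + l))
x(v, P) = -P + (-42 + v)/(-27 + P) (x(v, P) = (-42 + v)/(-27 + P) - P = -P + (-42 + v)/(-27 + P))
-2863 + x(-34, I(B(1))) = -2863 + (-42 - 34 - (-3 + 2*(5 + 1)² + 6*(5 + 1))² + 27*(-3 + 2*(5 + 1)² + 6*(5 + 1)))/(-27 + (-3 + 2*(5 + 1)² + 6*(5 + 1))) = -2863 + (-42 - 34 - (-3 + 2*6² + 6*6)² + 27*(-3 + 2*6² + 6*6))/(-27 + (-3 + 2*6² + 6*6)) = -2863 + (-42 - 34 - (-3 + 2*36 + 36)² + 27*(-3 + 2*36 + 36))/(-27 + (-3 + 2*36 + 36)) = -2863 + (-42 - 34 - (-3 + 72 + 36)² + 27*(-3 + 72 + 36))/(-27 + (-3 + 72 + 36)) = -2863 + (-42 - 34 - 1*105² + 27*105)/(-27 + 105) = -2863 + (-42 - 34 - 1*11025 + 2835)/78 = -2863 + (-42 - 34 - 11025 + 2835)/78 = -2863 + (1/78)*(-8266) = -2863 - 4133/39 = -115790/39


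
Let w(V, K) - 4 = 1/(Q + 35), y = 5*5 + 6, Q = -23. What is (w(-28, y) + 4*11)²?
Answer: 332929/144 ≈ 2312.0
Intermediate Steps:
y = 31 (y = 25 + 6 = 31)
w(V, K) = 49/12 (w(V, K) = 4 + 1/(-23 + 35) = 4 + 1/12 = 49/12)
(w(-28, y) + 4*11)² = (49/12 + 4*11)² = (49/12 + 44)² = (577/12)² = 332929/144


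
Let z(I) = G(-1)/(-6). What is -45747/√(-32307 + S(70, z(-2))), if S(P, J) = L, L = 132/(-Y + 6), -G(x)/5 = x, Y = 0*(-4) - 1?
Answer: 5083*I*√175791/8371 ≈ 254.59*I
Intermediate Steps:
Y = -1 (Y = 0 - 1 = -1)
G(x) = -5*x
L = 132/7 (L = 132/(-1*(-1) + 6) = 132/(1 + 6) = 132/7 ≈ 18.857)
z(I) = -⅚ (z(I) = -5*(-1)/(-6) = 5*(-⅙) = -⅚)
S(P, J) = 132/7
-45747/√(-32307 + S(70, z(-2))) = -45747/√(-32307 + 132/7) = -45747*(-I*√175791/75339) = -(-5083)*I*√175791/8371 = 5083*I*√175791/8371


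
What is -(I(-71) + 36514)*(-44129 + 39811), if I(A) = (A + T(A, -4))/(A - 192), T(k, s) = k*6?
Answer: 41468685922/263 ≈ 1.5768e+8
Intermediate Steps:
T(k, s) = 6*k
I(A) = 7*A/(-192 + A) (I(A) = (A + 6*A)/(A - 192) = (7*A)/(-192 + A) = 7*A/(-192 + A))
-(I(-71) + 36514)*(-44129 + 39811) = -(7*(-71)/(-192 - 71) + 36514)*(-44129 + 39811) = -(7*(-71)/(-263) + 36514)*(-4318) = -(7*(-71)*(-1/263) + 36514)*(-4318) = -(497/263 + 36514)*(-4318) = -9603679*(-4318)/263 = -1*(-41468685922/263) = 41468685922/263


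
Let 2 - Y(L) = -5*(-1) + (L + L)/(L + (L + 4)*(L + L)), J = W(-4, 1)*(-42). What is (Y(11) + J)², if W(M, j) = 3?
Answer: 16008001/961 ≈ 16658.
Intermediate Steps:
J = -126 (J = 3*(-42) = -126)
Y(L) = -3 - 2*L/(L + 2*L*(4 + L)) (Y(L) = 2 - (-5*(-1) + (L + L)/(L + (L + 4)*(L + L))) = 2 - (5 + (2*L)/(L + (4 + L)*(2*L))) = 2 - (5 + (2*L)/(L + 2*L*(4 + L))) = 2 - (5 + 2*L/(L + 2*L*(4 + L))) = 2 + (-5 - 2*L/(L + 2*L*(4 + L))) = -3 - 2*L/(L + 2*L*(4 + L)))
(Y(11) + J)² = ((-29 - 6*11)/(9 + 2*11) - 126)² = ((-29 - 66)/(9 + 22) - 126)² = (-95/31 - 126)² = (-4001/31)² = 16008001/961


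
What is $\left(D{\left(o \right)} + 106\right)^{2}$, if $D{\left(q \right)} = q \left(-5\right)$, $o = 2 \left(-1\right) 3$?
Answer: $18496$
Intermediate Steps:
$o = -6$ ($o = \left(-2\right) 3 = -6$)
$D{\left(q \right)} = - 5 q$
$\left(D{\left(o \right)} + 106\right)^{2} = \left(\left(-5\right) \left(-6\right) + 106\right)^{2} = \left(30 + 106\right)^{2} = 136^{2} = 18496$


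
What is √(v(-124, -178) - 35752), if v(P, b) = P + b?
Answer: 3*I*√4006 ≈ 189.88*I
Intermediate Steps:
√(v(-124, -178) - 35752) = √((-124 - 178) - 35752) = √(-302 - 35752) = √(-36054) = 3*I*√4006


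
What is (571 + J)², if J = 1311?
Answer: 3541924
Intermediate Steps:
(571 + J)² = (571 + 1311)² = 1882² = 3541924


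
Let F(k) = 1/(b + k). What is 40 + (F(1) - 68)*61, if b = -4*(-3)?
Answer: -53343/13 ≈ -4103.3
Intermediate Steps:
b = 12
F(k) = 1/(12 + k)
40 + (F(1) - 68)*61 = 40 + (1/(12 + 1) - 68)*61 = 40 + (1/13 - 68)*61 = 40 - 883/13*61 = 40 - 53863/13 = -53343/13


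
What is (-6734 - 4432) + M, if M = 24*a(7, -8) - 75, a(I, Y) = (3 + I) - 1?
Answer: -11025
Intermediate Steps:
a(I, Y) = 2 + I
M = 141 (M = 24*(2 + 7) - 75 = 24*9 - 75 = 216 - 75 = 141)
(-6734 - 4432) + M = (-6734 - 4432) + 141 = -11166 + 141 = -11025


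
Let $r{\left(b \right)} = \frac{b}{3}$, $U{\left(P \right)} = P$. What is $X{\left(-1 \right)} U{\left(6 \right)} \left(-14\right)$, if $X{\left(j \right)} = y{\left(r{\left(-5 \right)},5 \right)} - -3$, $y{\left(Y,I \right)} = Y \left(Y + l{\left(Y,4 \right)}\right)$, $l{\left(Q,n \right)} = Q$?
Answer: $- \frac{2156}{3} \approx -718.67$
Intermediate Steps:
$r{\left(b \right)} = \frac{b}{3}$ ($r{\left(b \right)} = b \frac{1}{3} = \frac{b}{3}$)
$y{\left(Y,I \right)} = 2 Y^{2}$ ($y{\left(Y,I \right)} = Y \left(Y + Y\right) = Y 2 Y = 2 Y^{2}$)
$X{\left(j \right)} = \frac{77}{9}$ ($X{\left(j \right)} = 2 \left(\frac{1}{3} \left(-5\right)\right)^{2} - -3 = 2 \left(- \frac{5}{3}\right)^{2} + 3 = 2 \cdot \frac{25}{9} + 3 = \frac{50}{9} + 3 = \frac{77}{9}$)
$X{\left(-1 \right)} U{\left(6 \right)} \left(-14\right) = \frac{77}{9} \cdot 6 \left(-14\right) = \frac{154}{3} \left(-14\right) = - \frac{2156}{3}$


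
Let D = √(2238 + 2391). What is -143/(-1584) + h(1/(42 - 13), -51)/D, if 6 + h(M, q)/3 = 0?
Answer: 13/144 - 6*√4629/1543 ≈ -0.17429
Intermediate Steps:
h(M, q) = -18 (h(M, q) = -18 + 3*0 = -18 + 0 = -18)
D = √4629 ≈ 68.037
-143/(-1584) + h(1/(42 - 13), -51)/D = -143/(-1584) - 18*√4629/4629 = -143*(-1/1584) - 6*√4629/1543 = 13/144 - 6*√4629/1543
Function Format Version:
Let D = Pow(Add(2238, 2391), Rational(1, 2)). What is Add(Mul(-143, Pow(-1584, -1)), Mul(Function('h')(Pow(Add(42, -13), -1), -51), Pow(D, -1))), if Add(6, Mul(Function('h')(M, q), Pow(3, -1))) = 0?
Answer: Add(Rational(13, 144), Mul(Rational(-6, 1543), Pow(4629, Rational(1, 2)))) ≈ -0.17429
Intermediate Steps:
Function('h')(M, q) = -18 (Function('h')(M, q) = Add(-18, Mul(3, 0)) = Add(-18, 0) = -18)
D = Pow(4629, Rational(1, 2)) ≈ 68.037
Add(Mul(-143, Pow(-1584, -1)), Mul(Function('h')(Pow(Add(42, -13), -1), -51), Pow(D, -1))) = Add(Mul(-143, Pow(-1584, -1)), Mul(-18, Pow(Pow(4629, Rational(1, 2)), -1))) = Add(Mul(-143, Rational(-1, 1584)), Mul(-18, Mul(Rational(1, 4629), Pow(4629, Rational(1, 2))))) = Add(Rational(13, 144), Mul(Rational(-6, 1543), Pow(4629, Rational(1, 2))))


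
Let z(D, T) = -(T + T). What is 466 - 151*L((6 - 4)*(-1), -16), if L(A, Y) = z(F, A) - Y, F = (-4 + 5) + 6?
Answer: -2554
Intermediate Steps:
F = 7 (F = 1 + 6 = 7)
z(D, T) = -2*T
L(A, Y) = -Y - 2*A (L(A, Y) = -2*A - Y = -Y - 2*A)
466 - 151*L((6 - 4)*(-1), -16) = 466 - 151*(-1*(-16) - 2*(6 - 4)*(-1)) = 466 - 151*(16 - 4*(-1)) = 466 - 151*(16 - 2*(-2)) = 466 - 151*(16 + 4) = 466 - 151*20 = 466 - 3020 = -2554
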